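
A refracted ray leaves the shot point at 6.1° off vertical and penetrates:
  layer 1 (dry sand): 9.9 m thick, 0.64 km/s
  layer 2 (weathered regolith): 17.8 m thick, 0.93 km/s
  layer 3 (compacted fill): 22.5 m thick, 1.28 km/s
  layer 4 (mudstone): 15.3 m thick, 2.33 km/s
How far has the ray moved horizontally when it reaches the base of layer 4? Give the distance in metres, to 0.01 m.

Apply Snell's law at each interface; in layer i the horizontal offset is hᵢ·tan θᵢ.
Layer 1: θ = 6.10°; offset = 9.9·tan 6.10° = 1.0580 m.
Layer 2: sin θ = 0.93·sin 6.1°/0.64 = 0.1544, θ = 8.88°; offset = 17.8·tan 8.88° = 2.7820 m.
Layer 3: sin θ = 1.28·sin 6.1°/0.64 = 0.2125, θ = 12.27°; offset = 22.5·tan 12.27° = 4.8937 m.
Layer 4: sin θ = 2.33·sin 6.1°/0.64 = 0.3869, θ = 22.76°; offset = 15.3·tan 22.76° = 6.4189 m.
Summing the layer offsets gives 15.1525 m.

15.15 m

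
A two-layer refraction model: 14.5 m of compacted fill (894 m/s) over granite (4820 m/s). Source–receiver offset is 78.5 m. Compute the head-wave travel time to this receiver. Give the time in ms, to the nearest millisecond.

t = x/V₂ + 2h·√(V₂²−V₁²)/(V₁V₂).
√(V₂²−V₁²) = √(4820²−894²) = 4736.4 m/s; delay term = 2·14.5·4736.4/(894·4820) = 0.03188 s.
t = 78.5/4820 + 0.03188 = 0.04816 s.

48 ms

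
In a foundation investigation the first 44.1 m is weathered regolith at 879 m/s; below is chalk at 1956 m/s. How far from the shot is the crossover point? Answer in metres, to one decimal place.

143.1 m

x_cross = 2h·√((V₂+V₁)/(V₂−V₁)).
(V₂+V₁)/(V₂−V₁) = (1956+879)/(1956−879) = 2.6323; √ = 1.6224.
x_cross = 2·44.1·1.6224 = 143.10 m.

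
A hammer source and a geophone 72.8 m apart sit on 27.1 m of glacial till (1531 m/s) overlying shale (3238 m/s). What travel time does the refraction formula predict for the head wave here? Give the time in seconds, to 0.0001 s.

t = x/V₂ + 2h·√(V₂²−V₁²)/(V₁V₂).
√(V₂²−V₁²) = √(3238²−1531²) = 2853.2 m/s; delay term = 2·27.1·2853.2/(1531·3238) = 0.03119 s.
t = 72.8/3238 + 0.03119 = 0.05368 s.

0.0537 s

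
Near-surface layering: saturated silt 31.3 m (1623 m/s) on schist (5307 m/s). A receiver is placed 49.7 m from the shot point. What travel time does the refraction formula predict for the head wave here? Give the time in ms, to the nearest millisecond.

θ_c = arcsin(V₁/V₂) = arcsin(1623/5307) = 17.81°, cos θ_c = 0.9521.
Intercept time tᵢ = 2h cos θ_c / V₁ = 2·31.3·0.9521/1623 = 0.03672 s.
t = x/V₂ + tᵢ = 49.7/5307 + 0.03672 = 0.04609 s.

46 ms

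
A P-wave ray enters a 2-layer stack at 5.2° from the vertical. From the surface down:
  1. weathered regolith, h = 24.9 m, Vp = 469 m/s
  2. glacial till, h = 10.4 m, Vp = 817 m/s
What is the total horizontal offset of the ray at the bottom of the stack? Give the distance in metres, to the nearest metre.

4 m

Ray parameter p = sin 5.2° / 469 m/s = 1.9325e-04 s/m.
Layer 1: θ = 5.20°; offset = 24.9·tan 5.20° = 2.266 m.
Layer 2: sin θ = p·817 = 0.1579 → θ = 9.08°; offset = 10.4·tan 9.08° = 1.663 m.
Summing the layer offsets gives 3.929 m.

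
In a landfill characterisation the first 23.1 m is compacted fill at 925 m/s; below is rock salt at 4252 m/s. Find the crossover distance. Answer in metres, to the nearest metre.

58 m

θ_c = arcsin(925/4252) = 12.56°, so cos θ_c = 0.9761 and tᵢ = 2h cos θ_c/V₁ = 0.0487 s.
At crossover x/V₁ = x/V₂ + tᵢ ⇒ x = tᵢ/(1/V₁ − 1/V₂) = 0.04875/(1.0811e-03 − 2.3518e-04) = 57.63 m.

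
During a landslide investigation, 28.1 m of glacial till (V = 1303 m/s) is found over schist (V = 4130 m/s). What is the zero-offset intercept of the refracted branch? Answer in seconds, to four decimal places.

0.0409 s

θ_c = arcsin(V₁/V₂) = arcsin(1303/4130) = 18.39°; cos θ_c = 0.9489.
tᵢ = 2h·cos θ_c / V₁ = 2·28.1·0.9489 / 1303 = 0.04093 s.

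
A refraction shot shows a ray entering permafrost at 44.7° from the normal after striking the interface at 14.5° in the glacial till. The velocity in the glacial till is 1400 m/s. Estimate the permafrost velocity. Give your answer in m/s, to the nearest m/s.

sin 14.5° = 0.2504; sin 44.7° = 0.7034.
V₂ = V₁·(sin θ₂/sin θ₁) = 1400·(0.7034/0.2504) = 3933.03 m/s.

3933 m/s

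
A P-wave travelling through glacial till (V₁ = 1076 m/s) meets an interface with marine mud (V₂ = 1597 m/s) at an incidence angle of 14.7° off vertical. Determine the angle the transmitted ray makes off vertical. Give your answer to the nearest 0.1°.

sin θ₁/V₁ = sin θ₂/V₂ ⇒ sin θ₂ = 1597·sin 14.7°/1076 = 1597·0.2538/1076 = 0.3766.
θ₂ = sin⁻¹(0.3766) = 22.12° (from vertical).

22.1°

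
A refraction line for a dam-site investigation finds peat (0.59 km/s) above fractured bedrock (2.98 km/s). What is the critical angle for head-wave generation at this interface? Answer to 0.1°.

11.4°

At critical incidence the refracted ray runs along the interface (θ₂ = 90°), so sin θ_c = V₁/V₂.
θ_c = arcsin(0.59/2.98) = arcsin 0.1980 = 11.42°.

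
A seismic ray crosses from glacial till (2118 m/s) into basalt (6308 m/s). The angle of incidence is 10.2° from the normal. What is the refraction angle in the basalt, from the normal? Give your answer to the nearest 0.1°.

Snell's law: sin θ₂ = (V₂/V₁)·sin θ₁ = (6308/2118)·sin 10.2° = 0.5274.
θ₂ = arcsin 0.5274 = 31.83° from the normal.

31.8°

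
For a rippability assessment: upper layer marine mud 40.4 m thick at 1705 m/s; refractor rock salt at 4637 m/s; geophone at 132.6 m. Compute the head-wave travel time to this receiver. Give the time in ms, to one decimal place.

θ_c = arcsin(V₁/V₂) = arcsin(1705/4637) = 21.57°, cos θ_c = 0.9299.
Intercept time tᵢ = 2h cos θ_c / V₁ = 2·40.4·0.9299/1705 = 0.04407 s.
t = x/V₂ + tᵢ = 132.6/4637 + 0.04407 = 0.07267 s.

72.7 ms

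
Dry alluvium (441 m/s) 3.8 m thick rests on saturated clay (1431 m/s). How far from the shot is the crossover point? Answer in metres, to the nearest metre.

10 m

θ_c = arcsin(441/1431) = 17.95°, so cos θ_c = 0.9513 and tᵢ = 2h cos θ_c/V₁ = 0.0164 s.
At crossover x/V₁ = x/V₂ + tᵢ ⇒ x = tᵢ/(1/V₁ − 1/V₂) = 0.01639/(2.2676e-03 − 6.9881e-04) = 10.45 m.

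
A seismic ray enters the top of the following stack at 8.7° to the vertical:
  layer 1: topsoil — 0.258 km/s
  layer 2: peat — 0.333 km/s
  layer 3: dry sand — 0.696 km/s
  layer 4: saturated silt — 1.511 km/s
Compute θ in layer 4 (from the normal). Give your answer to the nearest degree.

Snell's law across each interface conserves sin θ / V, so sin θ_4 = V_4·sin θ₁/V₁.
sin θ_4 = 1.511 × sin 8.7° / 0.258 = 0.8859.
θ_4 = 62.36° from the vertical.

62°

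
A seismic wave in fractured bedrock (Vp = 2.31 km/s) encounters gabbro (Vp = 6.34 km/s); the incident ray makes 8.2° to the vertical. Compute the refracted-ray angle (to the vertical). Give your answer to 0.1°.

23.0°

sin θ₁/V₁ = sin θ₂/V₂ ⇒ sin θ₂ = 6.34·sin 8.2°/2.31 = 6.34·0.1426/2.31 = 0.3915.
θ₂ = arcsin 0.3915 = 23.05° from the normal.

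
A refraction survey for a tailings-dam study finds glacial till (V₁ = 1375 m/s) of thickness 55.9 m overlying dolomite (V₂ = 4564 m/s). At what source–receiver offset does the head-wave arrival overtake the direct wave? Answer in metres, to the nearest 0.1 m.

θ_c = arcsin(1375/4564) = 17.53°, so cos θ_c = 0.9535 and tᵢ = 2h cos θ_c/V₁ = 0.0775 s.
At crossover x/V₁ = x/V₂ + tᵢ ⇒ x = tᵢ/(1/V₁ − 1/V₂) = 0.07753/(7.2727e-04 − 2.1911e-04) = 152.57 m.

152.6 m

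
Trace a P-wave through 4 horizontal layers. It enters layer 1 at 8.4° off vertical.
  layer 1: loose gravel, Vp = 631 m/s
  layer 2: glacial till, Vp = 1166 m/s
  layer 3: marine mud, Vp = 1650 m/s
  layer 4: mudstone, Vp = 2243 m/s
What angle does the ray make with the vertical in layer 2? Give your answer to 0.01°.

Ray parameter p = sin 8.4° / 631 = 2.3151e-04 s/m.
sin θ_2 = p·V_2 = 2.3151e-04 × 1166 = 0.2699.
θ_2 = arcsin 0.2699 = 15.66°.

15.66°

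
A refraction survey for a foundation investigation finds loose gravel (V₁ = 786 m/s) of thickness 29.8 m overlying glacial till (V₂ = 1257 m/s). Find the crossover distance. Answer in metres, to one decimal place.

124.1 m

θ_c = arcsin(786/1257) = 38.70°, so cos θ_c = 0.7804 and tᵢ = 2h cos θ_c/V₁ = 0.0592 s.
At crossover x/V₁ = x/V₂ + tᵢ ⇒ x = tᵢ/(1/V₁ − 1/V₂) = 0.05917/(1.2723e-03 − 7.9554e-04) = 124.13 m.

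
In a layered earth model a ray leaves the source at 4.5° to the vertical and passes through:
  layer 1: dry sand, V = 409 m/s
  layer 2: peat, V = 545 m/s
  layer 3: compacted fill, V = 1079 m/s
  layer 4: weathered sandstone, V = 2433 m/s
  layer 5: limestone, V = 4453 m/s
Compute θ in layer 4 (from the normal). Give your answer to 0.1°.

27.8°

Snell's law across each interface conserves sin θ / V, so sin θ_4 = V_4·sin θ₁/V₁.
sin θ_4 = 2433 × sin 4.5° / 409 = 0.4667.
θ_4 = 27.82° from the vertical.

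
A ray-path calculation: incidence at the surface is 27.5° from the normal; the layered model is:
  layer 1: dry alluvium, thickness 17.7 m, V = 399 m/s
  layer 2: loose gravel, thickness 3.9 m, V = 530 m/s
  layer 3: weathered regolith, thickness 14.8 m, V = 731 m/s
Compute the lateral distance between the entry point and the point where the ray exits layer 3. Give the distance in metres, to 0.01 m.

p = sin θ₁/V₁ = sin 27.5°/399 = 1.1573e-03 s/m is conserved through the stack.
Layer 1: θ = 27.50°; offset = 17.7·tan 27.50° = 9.2140 m.
Layer 2: sin θ = p·530 = 0.6134 → θ = 37.83°; offset = 3.9·tan 37.83° = 3.0287 m.
Layer 3: sin θ = p·731 = 0.8460 → θ = 57.77°; offset = 14.8·tan 57.77° = 23.4793 m.
Total horizontal offset = 35.7220 m.

35.72 m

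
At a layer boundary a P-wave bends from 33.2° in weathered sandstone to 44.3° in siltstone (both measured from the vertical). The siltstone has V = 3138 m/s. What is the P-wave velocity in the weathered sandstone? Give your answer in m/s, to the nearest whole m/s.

Snell's law: sin 33.2°/V₁ = sin 44.3°/V₂.
V₁ = V₂·sin 33.2°/sin 44.3° = 3138 × 0.7840 = 2460.22 m/s.

2460 m/s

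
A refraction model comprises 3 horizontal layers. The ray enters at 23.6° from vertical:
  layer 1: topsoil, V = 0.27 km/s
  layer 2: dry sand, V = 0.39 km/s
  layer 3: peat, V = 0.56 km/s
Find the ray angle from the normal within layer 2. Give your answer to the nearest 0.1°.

35.3°

Ray parameter p = sin 23.6° / 0.27 = 1.4828e+00 s/km.
sin θ_2 = p·V_2 = 1.4828e+00 × 0.39 = 0.5783.
θ_2 = 35.33° from the vertical.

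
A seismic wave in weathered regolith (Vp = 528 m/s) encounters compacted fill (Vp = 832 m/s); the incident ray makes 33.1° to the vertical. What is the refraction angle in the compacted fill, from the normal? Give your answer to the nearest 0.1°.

59.4°

Snell's law: sin θ₂ = (V₂/V₁)·sin θ₁ = (832/528)·sin 33.1° = 0.8605.
θ₂ = arcsin 0.8605 = 59.38° from the normal.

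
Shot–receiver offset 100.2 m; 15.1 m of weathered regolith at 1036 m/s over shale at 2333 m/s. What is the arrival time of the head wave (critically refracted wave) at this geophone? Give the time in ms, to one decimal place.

θ_c = arcsin(V₁/V₂) = arcsin(1036/2333) = 26.36°, cos θ_c = 0.8960.
Intercept time tᵢ = 2h cos θ_c / V₁ = 2·15.1·0.8960/1036 = 0.02612 s.
t = x/V₂ + tᵢ = 100.2/2333 + 0.02612 = 0.06907 s.

69.1 ms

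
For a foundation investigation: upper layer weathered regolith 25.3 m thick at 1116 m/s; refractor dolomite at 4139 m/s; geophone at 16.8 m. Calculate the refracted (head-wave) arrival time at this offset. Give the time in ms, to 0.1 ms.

47.7 ms

t = x/V₂ + 2h·√(V₂²−V₁²)/(V₁V₂).
√(V₂²−V₁²) = √(4139²−1116²) = 3985.7 m/s; delay term = 2·25.3·3985.7/(1116·4139) = 0.04366 s.
t = 16.8/4139 + 0.04366 = 0.04772 s.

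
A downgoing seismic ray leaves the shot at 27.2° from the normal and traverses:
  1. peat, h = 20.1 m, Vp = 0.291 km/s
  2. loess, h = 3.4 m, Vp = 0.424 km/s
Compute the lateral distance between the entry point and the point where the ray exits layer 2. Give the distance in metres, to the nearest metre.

13 m

Apply Snell's law at each interface; in layer i the horizontal offset is hᵢ·tan θᵢ.
Layer 1: θ = 27.20°; offset = 20.1·tan 27.20° = 10.330 m.
Layer 2: sin θ = 0.424·sin 27.2°/0.291 = 0.6660, θ = 41.76°; offset = 3.4·tan 41.76° = 3.036 m.
Summing the layer offsets gives 13.366 m.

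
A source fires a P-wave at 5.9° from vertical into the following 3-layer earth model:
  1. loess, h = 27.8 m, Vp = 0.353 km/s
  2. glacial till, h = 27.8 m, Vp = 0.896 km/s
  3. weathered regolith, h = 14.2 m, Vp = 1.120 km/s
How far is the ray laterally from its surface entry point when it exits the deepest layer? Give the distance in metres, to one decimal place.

Apply Snell's law at each interface; in layer i the horizontal offset is hᵢ·tan θᵢ.
Layer 1: θ = 5.90°; offset = 27.8·tan 5.90° = 2.873 m.
Layer 2: sin θ = 0.896·sin 5.9°/0.353 = 0.2609, θ = 15.12°; offset = 27.8·tan 15.12° = 7.514 m.
Layer 3: sin θ = 1.120·sin 5.9°/0.353 = 0.3261, θ = 19.03°; offset = 14.2·tan 19.03° = 4.899 m.
Total horizontal offset = 15.286 m.

15.3 m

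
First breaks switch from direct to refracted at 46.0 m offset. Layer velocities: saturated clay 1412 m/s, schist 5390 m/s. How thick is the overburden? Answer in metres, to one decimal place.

x_cross = 2h·√((V₂+V₁)/(V₂−V₁)) → h = x_cross / (2·√((V₂+V₁)/(V₂−V₁))).
√((V₂+V₁)/(V₂−V₁)) = √((5390+1412)/(5390−1412)) = 1.3076.
h = 46.0 / (2·1.3076) = 17.59 m.

17.6 m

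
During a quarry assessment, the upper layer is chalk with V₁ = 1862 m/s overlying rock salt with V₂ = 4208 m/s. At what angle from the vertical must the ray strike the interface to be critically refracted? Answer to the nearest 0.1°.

At critical incidence the refracted ray runs along the interface (θ₂ = 90°), so sin θ_c = V₁/V₂.
θ_c = arcsin(1862/4208) = arcsin 0.4425 = 26.26°.

26.3°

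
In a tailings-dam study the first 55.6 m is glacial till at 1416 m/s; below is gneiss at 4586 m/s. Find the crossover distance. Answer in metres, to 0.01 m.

153.01 m

x_cross = 2h·√((V₂+V₁)/(V₂−V₁)).
(V₂+V₁)/(V₂−V₁) = (4586+1416)/(4586−1416) = 1.8934; √ = 1.3760.
x_cross = 2·55.6·1.3760 = 153.01 m.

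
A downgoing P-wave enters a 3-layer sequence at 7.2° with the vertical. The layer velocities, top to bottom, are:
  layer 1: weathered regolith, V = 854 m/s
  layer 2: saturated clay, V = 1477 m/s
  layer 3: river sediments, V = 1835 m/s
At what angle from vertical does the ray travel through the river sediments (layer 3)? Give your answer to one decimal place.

Snell's law across each interface conserves sin θ / V, so sin θ_3 = V_3·sin θ₁/V₁.
sin θ_3 = 1835 × sin 7.2° / 854 = 0.2693.
θ_3 = arcsin 0.2693 = 15.62°.

15.6°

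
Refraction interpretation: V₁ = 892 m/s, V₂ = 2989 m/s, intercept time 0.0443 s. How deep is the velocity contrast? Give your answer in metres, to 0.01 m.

20.70 m

θ_c = arcsin(892/2989) = 17.36°; cos θ_c = 0.9544.
tᵢ = 2h cos θ_c/V₁ ⇒ h = tᵢ·V₁/(2 cos θ_c) = 0.0443·892/(2·0.9544) = 20.70 m.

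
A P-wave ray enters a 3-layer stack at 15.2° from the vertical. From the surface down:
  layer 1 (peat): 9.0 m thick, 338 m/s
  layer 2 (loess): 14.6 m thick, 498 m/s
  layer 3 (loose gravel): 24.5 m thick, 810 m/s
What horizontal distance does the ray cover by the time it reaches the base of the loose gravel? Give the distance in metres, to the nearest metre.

Apply Snell's law at each interface; in layer i the horizontal offset is hᵢ·tan θᵢ.
Layer 1: θ = 15.20°; offset = 9.0·tan 15.20° = 2.445 m.
Layer 2: sin θ = 498·sin 15.2°/338 = 0.3863, θ = 22.72°; offset = 14.6·tan 22.72° = 6.115 m.
Layer 3: sin θ = 810·sin 15.2°/338 = 0.6283, θ = 38.93°; offset = 24.5·tan 38.93° = 19.788 m.
Σ offsets = 28.348 m.

28 m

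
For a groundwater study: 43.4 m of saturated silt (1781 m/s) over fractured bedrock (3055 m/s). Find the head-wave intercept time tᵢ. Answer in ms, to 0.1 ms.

39.6 ms

θ_c = arcsin(V₁/V₂) = arcsin(1781/3055) = 35.66°; cos θ_c = 0.8125.
tᵢ = 2h·cos θ_c / V₁ = 2·43.4·0.8125 / 1781 = 0.03960 s.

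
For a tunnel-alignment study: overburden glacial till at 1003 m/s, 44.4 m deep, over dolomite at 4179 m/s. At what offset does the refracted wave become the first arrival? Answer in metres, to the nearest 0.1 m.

θ_c = arcsin(1003/4179) = 13.89°, so cos θ_c = 0.9708 and tᵢ = 2h cos θ_c/V₁ = 0.0859 s.
At crossover x/V₁ = x/V₂ + tᵢ ⇒ x = tᵢ/(1/V₁ − 1/V₂) = 0.08595/(9.9701e-04 − 2.3929e-04) = 113.43 m.

113.4 m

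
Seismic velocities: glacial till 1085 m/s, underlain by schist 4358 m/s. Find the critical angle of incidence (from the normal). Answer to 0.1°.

Critical incidence: sin θ_c = V₁/V₂ = 1085/4358 = 0.2490.
θ_c = arcsin 0.2490 = 14.42°.

14.4°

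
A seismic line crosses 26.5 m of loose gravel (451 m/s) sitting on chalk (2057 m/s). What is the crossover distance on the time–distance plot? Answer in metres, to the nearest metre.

66 m

x_cross = 2h·√((V₂+V₁)/(V₂−V₁)).
(V₂+V₁)/(V₂−V₁) = (2057+451)/(2057−451) = 1.5616; √ = 1.2497.
x_cross = 2·26.5·1.2497 = 66.23 m.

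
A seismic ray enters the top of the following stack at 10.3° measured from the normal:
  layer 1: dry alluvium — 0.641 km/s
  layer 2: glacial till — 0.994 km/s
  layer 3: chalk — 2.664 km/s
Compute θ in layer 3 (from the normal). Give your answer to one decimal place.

48.0°

Ray parameter p = sin 10.3° / 0.641 = 2.7894e-01 s/km.
sin θ_3 = p·V_3 = 2.7894e-01 × 2.664 = 0.7431.
θ_3 = arcsin 0.7431 = 48.00°.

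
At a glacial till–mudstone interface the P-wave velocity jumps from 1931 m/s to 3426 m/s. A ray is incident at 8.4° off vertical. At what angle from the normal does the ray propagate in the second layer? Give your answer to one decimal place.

15.0°

sin θ₁/V₁ = sin θ₂/V₂ ⇒ sin θ₂ = 3426·sin 8.4°/1931 = 3426·0.1461/1931 = 0.2592.
θ₂ = arcsin 0.2592 = 15.02° from the normal.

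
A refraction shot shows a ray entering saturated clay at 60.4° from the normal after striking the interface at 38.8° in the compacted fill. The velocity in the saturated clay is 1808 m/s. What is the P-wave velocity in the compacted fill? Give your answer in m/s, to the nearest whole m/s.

sin 38.8° = 0.6266; sin 60.4° = 0.8695.
V₁ = V₂·(sin θ₁/sin θ₂) = 1808·(0.6266/0.8695) = 1302.94 m/s.

1303 m/s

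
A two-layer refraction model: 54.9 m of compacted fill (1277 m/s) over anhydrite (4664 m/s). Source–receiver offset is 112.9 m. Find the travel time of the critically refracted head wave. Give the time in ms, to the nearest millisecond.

t = x/V₂ + 2h·√(V₂²−V₁²)/(V₁V₂).
√(V₂²−V₁²) = √(4664²−1277²) = 4485.8 m/s; delay term = 2·54.9·4485.8/(1277·4664) = 0.08270 s.
t = 112.9/4664 + 0.08270 = 0.10690 s.

107 ms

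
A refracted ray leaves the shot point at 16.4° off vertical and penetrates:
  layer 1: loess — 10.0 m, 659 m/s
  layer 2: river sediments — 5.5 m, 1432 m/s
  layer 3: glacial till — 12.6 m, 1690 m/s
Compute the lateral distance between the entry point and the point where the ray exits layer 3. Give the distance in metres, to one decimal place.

20.4 m

p = sin θ₁/V₁ = sin 16.4°/659 = 4.2844e-04 s/m is conserved through the stack.
Layer 1: θ = 16.40°; offset = 10.0·tan 16.40° = 2.943 m.
Layer 2: sin θ = p·1432 = 0.6135 → θ = 37.84°; offset = 5.5·tan 37.84° = 4.273 m.
Layer 3: sin θ = p·1690 = 0.7241 → θ = 46.39°; offset = 12.6·tan 46.39° = 13.227 m.
Σ offsets = 20.443 m.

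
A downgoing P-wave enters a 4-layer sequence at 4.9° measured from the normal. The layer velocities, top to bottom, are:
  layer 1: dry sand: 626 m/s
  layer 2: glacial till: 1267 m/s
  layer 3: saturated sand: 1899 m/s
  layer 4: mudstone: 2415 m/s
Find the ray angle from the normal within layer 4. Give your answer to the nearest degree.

Snell's law across each interface conserves sin θ / V, so sin θ_4 = V_4·sin θ₁/V₁.
sin θ_4 = 2415 × sin 4.9° / 626 = 0.3295.
θ_4 = 19.24° from the vertical.

19°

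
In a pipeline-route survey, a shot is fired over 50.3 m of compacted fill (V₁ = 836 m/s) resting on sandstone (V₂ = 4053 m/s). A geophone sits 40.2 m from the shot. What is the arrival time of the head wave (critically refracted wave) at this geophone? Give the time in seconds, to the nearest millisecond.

t = x/V₂ + 2h·√(V₂²−V₁²)/(V₁V₂).
√(V₂²−V₁²) = √(4053²−836²) = 3965.8 m/s; delay term = 2·50.3·3965.8/(836·4053) = 0.11775 s.
t = 40.2/4053 + 0.11775 = 0.12767 s.

0.128 s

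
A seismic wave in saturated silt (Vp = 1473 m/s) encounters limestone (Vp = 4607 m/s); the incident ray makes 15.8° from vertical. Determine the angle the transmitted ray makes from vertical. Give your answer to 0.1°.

58.4°

sin θ₁/V₁ = sin θ₂/V₂ ⇒ sin θ₂ = 4607·sin 15.8°/1473 = 4607·0.2723/1473 = 0.8516.
θ₂ = arcsin 0.8516 = 58.39° from the normal.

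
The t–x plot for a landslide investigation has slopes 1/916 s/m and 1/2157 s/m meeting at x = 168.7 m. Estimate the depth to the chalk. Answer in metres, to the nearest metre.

54 m

x_cross = 2h·√((V₂+V₁)/(V₂−V₁)) → h = x_cross / (2·√((V₂+V₁)/(V₂−V₁))).
√((V₂+V₁)/(V₂−V₁)) = √((2157+916)/(2157−916)) = 1.5736.
h = 168.7 / (2·1.5736) = 53.60 m.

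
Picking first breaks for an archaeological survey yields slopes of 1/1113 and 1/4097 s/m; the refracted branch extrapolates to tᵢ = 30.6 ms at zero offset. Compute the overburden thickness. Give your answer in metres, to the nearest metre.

h = tᵢ·V₁·V₂ / (2·√(V₂²−V₁²)).
√(V₂²−V₁²) = √(4097² − 1113²) = 3942.9 m/s.
h = 0.0306 s × 1113 × 4097 / (2 × 3942.9) = 17.69 m.

18 m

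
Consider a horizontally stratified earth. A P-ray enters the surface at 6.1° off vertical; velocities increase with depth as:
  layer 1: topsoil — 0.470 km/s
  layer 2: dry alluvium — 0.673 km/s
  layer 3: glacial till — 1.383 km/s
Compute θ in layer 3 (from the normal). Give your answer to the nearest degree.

Ray parameter p = sin 6.1° / 0.470 = 2.2609e-01 s/km.
sin θ_3 = p·V_3 = 2.2609e-01 × 1.383 = 0.3127.
θ_3 = 18.22° from the vertical.

18°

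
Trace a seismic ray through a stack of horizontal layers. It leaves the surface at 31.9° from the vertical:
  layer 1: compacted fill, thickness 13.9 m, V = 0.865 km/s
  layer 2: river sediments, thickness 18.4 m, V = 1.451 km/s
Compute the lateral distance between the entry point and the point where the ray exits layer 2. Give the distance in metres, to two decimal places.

p = sin θ₁/V₁ = sin 31.9°/0.865 = 6.1091e-01 s/km is conserved through the stack.
Layer 1: θ = 31.90°; offset = 13.9·tan 31.90° = 8.6520 m.
Layer 2: sin θ = p·1.451 = 0.8864 → θ = 62.43°; offset = 18.4·tan 62.43° = 35.2384 m.
Total horizontal offset = 43.8903 m.

43.89 m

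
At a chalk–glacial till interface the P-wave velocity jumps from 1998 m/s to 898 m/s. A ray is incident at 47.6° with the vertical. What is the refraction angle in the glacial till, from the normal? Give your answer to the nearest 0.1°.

Snell's law: sin θ₂ = (V₂/V₁)·sin θ₁ = (898/1998)·sin 47.6° = 0.3319.
θ₂ = sin⁻¹(0.3319) = 19.38° (from vertical).

19.4°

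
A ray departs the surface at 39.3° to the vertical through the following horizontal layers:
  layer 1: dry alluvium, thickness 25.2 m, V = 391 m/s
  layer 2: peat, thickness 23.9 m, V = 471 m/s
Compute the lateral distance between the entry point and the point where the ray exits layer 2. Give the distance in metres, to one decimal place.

48.8 m

Ray parameter p = sin 39.3° / 391 m/s = 1.6199e-03 s/m.
Layer 1: θ = 39.30°; offset = 25.2·tan 39.30° = 20.626 m.
Layer 2: sin θ = p·471 = 0.7630 → θ = 49.73°; offset = 23.9·tan 49.73° = 28.209 m.
Summing the layer offsets gives 48.835 m.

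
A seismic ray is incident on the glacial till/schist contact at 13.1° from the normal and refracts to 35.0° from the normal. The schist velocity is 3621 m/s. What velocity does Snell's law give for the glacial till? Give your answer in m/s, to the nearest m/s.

1431 m/s

sin 13.1° = 0.2267; sin 35.0° = 0.5736.
V₁ = V₂·(sin θ₁/sin θ₂) = 3621·(0.2267/0.5736) = 1430.85 m/s.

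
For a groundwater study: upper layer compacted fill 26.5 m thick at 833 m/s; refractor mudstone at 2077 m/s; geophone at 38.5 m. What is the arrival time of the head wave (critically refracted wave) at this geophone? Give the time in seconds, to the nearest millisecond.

θ_c = arcsin(V₁/V₂) = arcsin(833/2077) = 23.64°, cos θ_c = 0.9161.
Intercept time tᵢ = 2h cos θ_c / V₁ = 2·26.5·0.9161/833 = 0.05828 s.
t = x/V₂ + tᵢ = 38.5/2077 + 0.05828 = 0.07682 s.

0.077 s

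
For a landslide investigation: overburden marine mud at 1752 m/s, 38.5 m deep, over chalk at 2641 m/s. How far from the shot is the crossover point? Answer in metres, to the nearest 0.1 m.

171.2 m

θ_c = arcsin(1752/2641) = 41.56°, so cos θ_c = 0.7483 and tᵢ = 2h cos θ_c/V₁ = 0.0329 s.
At crossover x/V₁ = x/V₂ + tᵢ ⇒ x = tᵢ/(1/V₁ − 1/V₂) = 0.03289/(5.7078e-04 − 3.7864e-04) = 171.17 m.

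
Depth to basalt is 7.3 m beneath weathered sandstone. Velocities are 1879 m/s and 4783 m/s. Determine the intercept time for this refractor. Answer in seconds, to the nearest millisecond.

tᵢ = 2h·√(V₂²−V₁²)/(V₁V₂).
√(V₂²−V₁²) = √(4783²−1879²) = 4398.5 m/s.
tᵢ = 2·7.3·4398.5/(1879·4783) = 0.00715 s.

0.007 s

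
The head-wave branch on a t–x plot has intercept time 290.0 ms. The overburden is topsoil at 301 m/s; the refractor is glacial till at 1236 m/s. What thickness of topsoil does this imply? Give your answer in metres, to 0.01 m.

θ_c = arcsin(301/1236) = 14.09°; cos θ_c = 0.9699.
tᵢ = 2h cos θ_c/V₁ ⇒ h = tᵢ·V₁/(2 cos θ_c) = 0.29·301/(2·0.9699) = 45.00 m.

45.00 m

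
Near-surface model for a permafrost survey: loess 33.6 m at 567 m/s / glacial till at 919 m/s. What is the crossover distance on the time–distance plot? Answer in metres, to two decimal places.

x_cross = 2h·√((V₂+V₁)/(V₂−V₁)).
(V₂+V₁)/(V₂−V₁) = (919+567)/(919−567) = 4.2216; √ = 2.0547.
x_cross = 2·33.6·2.0547 = 138.07 m.

138.07 m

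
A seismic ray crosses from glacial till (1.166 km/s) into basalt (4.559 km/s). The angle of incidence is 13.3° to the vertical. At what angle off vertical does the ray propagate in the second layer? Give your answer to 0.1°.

sin θ₁/V₁ = sin θ₂/V₂ ⇒ sin θ₂ = 4.559·sin 13.3°/1.166 = 4.559·0.2300/1.166 = 0.8995.
θ₂ = sin⁻¹(0.8995) = 64.09° (from vertical).

64.1°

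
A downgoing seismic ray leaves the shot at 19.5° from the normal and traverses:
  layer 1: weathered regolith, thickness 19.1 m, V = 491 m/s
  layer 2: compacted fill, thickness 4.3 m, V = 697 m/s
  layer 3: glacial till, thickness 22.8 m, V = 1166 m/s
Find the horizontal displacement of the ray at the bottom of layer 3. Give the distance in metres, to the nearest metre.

Ray parameter p = sin 19.5° / 491 m/s = 6.7985e-04 s/m.
Layer 1: θ = 19.50°; offset = 19.1·tan 19.50° = 6.764 m.
Layer 2: sin θ = p·697 = 0.4739 → θ = 28.28°; offset = 4.3·tan 28.28° = 2.314 m.
Layer 3: sin θ = p·1166 = 0.7927 → θ = 52.44°; offset = 22.8·tan 52.44° = 29.648 m.
Σ offsets = 38.726 m.

39 m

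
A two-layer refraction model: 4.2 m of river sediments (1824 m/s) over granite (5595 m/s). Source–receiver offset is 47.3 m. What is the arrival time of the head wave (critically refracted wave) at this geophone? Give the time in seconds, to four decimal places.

0.0128 s

θ_c = arcsin(V₁/V₂) = arcsin(1824/5595) = 19.03°, cos θ_c = 0.9454.
Intercept time tᵢ = 2h cos θ_c / V₁ = 2·4.2·0.9454/1824 = 0.00435 s.
t = x/V₂ + tᵢ = 47.3/5595 + 0.00435 = 0.01281 s.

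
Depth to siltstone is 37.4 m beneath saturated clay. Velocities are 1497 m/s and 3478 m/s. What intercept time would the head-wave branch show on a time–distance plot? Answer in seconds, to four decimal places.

0.0451 s

tᵢ = 2h·√(V₂²−V₁²)/(V₁V₂).
√(V₂²−V₁²) = √(3478²−1497²) = 3139.3 m/s.
tᵢ = 2·37.4·3139.3/(1497·3478) = 0.04510 s.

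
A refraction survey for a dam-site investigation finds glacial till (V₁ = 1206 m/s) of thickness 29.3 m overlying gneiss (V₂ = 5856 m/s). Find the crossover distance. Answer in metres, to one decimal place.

72.2 m

x_cross = 2h·√((V₂+V₁)/(V₂−V₁)).
(V₂+V₁)/(V₂−V₁) = (5856+1206)/(5856−1206) = 1.5187; √ = 1.2324.
x_cross = 2·29.3·1.2324 = 72.22 m.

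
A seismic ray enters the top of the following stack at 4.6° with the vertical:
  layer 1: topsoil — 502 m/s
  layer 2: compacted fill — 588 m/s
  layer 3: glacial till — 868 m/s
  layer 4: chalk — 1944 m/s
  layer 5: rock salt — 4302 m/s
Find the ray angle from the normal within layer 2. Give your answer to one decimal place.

5.4°

Ray parameter p = sin 4.6° / 502 = 1.5976e-04 s/m.
sin θ_2 = p·V_2 = 1.5976e-04 × 588 = 0.0939.
θ_2 = arcsin 0.0939 = 5.39°.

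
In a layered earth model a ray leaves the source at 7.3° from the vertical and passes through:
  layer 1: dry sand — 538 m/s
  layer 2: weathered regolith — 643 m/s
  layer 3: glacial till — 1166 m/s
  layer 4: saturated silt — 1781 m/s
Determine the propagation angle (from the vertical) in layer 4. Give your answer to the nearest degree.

Snell's law across each interface conserves sin θ / V, so sin θ_4 = V_4·sin θ₁/V₁.
sin θ_4 = 1781 × sin 7.3° / 538 = 0.4206.
θ_4 = 24.87° from the vertical.

25°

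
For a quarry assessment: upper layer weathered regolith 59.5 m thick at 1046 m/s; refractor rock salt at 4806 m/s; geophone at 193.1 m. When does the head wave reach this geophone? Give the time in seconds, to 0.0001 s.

0.1512 s

θ_c = arcsin(V₁/V₂) = arcsin(1046/4806) = 12.57°, cos θ_c = 0.9760.
Intercept time tᵢ = 2h cos θ_c / V₁ = 2·59.5·0.9760/1046 = 0.11104 s.
t = x/V₂ + tᵢ = 193.1/4806 + 0.11104 = 0.15122 s.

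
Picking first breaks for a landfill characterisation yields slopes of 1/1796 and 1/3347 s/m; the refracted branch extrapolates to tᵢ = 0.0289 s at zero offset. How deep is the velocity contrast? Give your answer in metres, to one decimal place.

30.8 m

h = tᵢ·V₁·V₂ / (2·√(V₂²−V₁²)).
√(V₂²−V₁²) = √(3347² − 1796²) = 2824.3 m/s.
h = 0.0289 s × 1796 × 3347 / (2 × 2824.3) = 30.75 m.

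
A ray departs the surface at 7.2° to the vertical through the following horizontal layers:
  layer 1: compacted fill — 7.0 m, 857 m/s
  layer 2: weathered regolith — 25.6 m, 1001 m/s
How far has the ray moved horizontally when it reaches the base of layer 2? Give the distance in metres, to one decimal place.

4.7 m

Apply Snell's law at each interface; in layer i the horizontal offset is hᵢ·tan θᵢ.
Layer 1: θ = 7.20°; offset = 7.0·tan 7.20° = 0.884 m.
Layer 2: sin θ = 1001·sin 7.2°/857 = 0.1464, θ = 8.42°; offset = 25.6·tan 8.42° = 3.788 m.
Σ offsets = 4.673 m.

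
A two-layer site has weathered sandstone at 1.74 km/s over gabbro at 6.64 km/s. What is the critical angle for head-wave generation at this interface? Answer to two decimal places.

Critical incidence: sin θ_c = V₁/V₂ = 1.74/6.64 = 0.2620.
θ_c = arcsin 0.2620 = 15.19°.

15.19°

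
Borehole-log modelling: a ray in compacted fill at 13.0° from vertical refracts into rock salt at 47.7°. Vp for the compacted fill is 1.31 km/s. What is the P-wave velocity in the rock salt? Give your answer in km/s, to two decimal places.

4.31 km/s

Snell's law: sin 13.0°/V₁ = sin 47.7°/V₂.
V₂ = V₁·sin 47.7°/sin 13.0° = 1.31 × 3.2880 = 4.31 km/s.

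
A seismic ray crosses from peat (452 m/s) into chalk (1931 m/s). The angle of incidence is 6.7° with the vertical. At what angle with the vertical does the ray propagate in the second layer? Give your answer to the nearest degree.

sin θ₁/V₁ = sin θ₂/V₂ ⇒ sin θ₂ = 1931·sin 6.7°/452 = 1931·0.1167/452 = 0.4984.
θ₂ = arcsin 0.4984 = 29.90° from the normal.

30°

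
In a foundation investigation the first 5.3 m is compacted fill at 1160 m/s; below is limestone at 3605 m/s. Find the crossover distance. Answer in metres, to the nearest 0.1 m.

x_cross = 2h·√((V₂+V₁)/(V₂−V₁)).
(V₂+V₁)/(V₂−V₁) = (3605+1160)/(3605−1160) = 1.9489; √ = 1.3960.
x_cross = 2·5.3·1.3960 = 14.80 m.

14.8 m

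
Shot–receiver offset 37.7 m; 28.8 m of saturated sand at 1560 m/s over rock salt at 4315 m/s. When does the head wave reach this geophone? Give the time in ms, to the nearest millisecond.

43 ms

t = x/V₂ + 2h·√(V₂²−V₁²)/(V₁V₂).
√(V₂²−V₁²) = √(4315²−1560²) = 4023.1 m/s; delay term = 2·28.8·4023.1/(1560·4315) = 0.03443 s.
t = 37.7/4315 + 0.03443 = 0.04316 s.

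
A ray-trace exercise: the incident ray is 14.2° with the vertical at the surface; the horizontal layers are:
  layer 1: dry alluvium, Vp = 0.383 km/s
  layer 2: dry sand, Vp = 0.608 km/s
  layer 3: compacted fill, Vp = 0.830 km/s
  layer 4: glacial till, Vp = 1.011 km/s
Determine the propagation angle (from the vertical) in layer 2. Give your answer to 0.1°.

Ray parameter p = sin 14.2° / 0.383 = 6.4049e-01 s/km.
sin θ_2 = p·V_2 = 6.4049e-01 × 0.608 = 0.3894.
θ_2 = arcsin 0.3894 = 22.92°.

22.9°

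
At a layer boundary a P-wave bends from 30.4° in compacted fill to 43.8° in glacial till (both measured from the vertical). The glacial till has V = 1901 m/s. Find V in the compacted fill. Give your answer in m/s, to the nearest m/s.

1390 m/s

Snell's law: sin 30.4°/V₁ = sin 43.8°/V₂.
V₁ = V₂·sin 30.4°/sin 43.8° = 1901 × 0.7311 = 1389.84 m/s.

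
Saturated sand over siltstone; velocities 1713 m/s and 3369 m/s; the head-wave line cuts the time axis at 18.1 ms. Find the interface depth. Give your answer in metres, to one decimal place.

h = tᵢ·V₁·V₂ / (2·√(V₂²−V₁²)).
√(V₂²−V₁²) = √(3369² − 1713²) = 2901.0 m/s.
h = 0.0181 s × 1713 × 3369 / (2 × 2901.0) = 18.00 m.

18.0 m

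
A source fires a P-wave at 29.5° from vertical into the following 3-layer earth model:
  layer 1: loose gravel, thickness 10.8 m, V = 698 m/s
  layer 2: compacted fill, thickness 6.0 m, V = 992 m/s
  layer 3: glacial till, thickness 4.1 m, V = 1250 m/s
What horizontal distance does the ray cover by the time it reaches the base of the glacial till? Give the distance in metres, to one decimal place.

19.7 m

Ray parameter p = sin 29.5° / 698 m/s = 7.0548e-04 s/m.
Layer 1: θ = 29.50°; offset = 10.8·tan 29.50° = 6.110 m.
Layer 2: sin θ = p·992 = 0.6998 → θ = 44.41°; offset = 6.0·tan 44.41° = 5.878 m.
Layer 3: sin θ = p·1250 = 0.8818 → θ = 61.87°; offset = 4.1·tan 61.87° = 7.668 m.
Summing the layer offsets gives 19.656 m.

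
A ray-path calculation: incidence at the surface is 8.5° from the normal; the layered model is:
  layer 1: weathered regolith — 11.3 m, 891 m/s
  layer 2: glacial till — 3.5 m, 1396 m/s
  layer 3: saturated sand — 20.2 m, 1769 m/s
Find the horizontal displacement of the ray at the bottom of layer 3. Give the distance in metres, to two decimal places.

8.72 m

Apply Snell's law at each interface; in layer i the horizontal offset is hᵢ·tan θᵢ.
Layer 1: θ = 8.50°; offset = 11.3·tan 8.50° = 1.6888 m.
Layer 2: sin θ = 1396·sin 8.5°/891 = 0.2316, θ = 13.39°; offset = 3.5·tan 13.39° = 0.8332 m.
Layer 3: sin θ = 1769·sin 8.5°/891 = 0.2935, θ = 17.07°; offset = 20.2·tan 17.07° = 6.2010 m.
Σ offsets = 8.7230 m.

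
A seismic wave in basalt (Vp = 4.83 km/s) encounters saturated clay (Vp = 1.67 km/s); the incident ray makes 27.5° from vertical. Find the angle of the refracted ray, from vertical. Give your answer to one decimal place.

9.2°

Snell's law: sin θ₂ = (V₂/V₁)·sin θ₁ = (1.67/4.83)·sin 27.5° = 0.1597.
θ₂ = sin⁻¹(0.1597) = 9.19° (from vertical).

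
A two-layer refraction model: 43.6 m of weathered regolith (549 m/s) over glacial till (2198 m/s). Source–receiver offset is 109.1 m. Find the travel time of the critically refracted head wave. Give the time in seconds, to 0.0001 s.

t = x/V₂ + 2h·√(V₂²−V₁²)/(V₁V₂).
√(V₂²−V₁²) = √(2198²−549²) = 2128.3 m/s; delay term = 2·43.6·2128.3/(549·2198) = 0.15380 s.
t = 109.1/2198 + 0.15380 = 0.20344 s.

0.2034 s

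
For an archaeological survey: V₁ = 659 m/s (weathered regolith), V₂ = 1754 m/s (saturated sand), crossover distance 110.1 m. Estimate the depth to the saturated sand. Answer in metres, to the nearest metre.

37 m

h = (x_cross/2)·√((V₂−V₁)/(V₂+V₁)).
(V₂−V₁)/(V₂+V₁) = (1754−659)/(1754+659) = 0.4538; √ = 0.6736.
h = (110.1/2)·0.6736 = 37.08 m.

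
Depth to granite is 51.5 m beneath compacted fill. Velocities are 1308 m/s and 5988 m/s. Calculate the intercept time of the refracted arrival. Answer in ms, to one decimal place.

tᵢ = 2h·√(V₂²−V₁²)/(V₁V₂).
√(V₂²−V₁²) = √(5988²−1308²) = 5843.4 m/s.
tᵢ = 2·51.5·5843.4/(1308·5988) = 0.07684 s.

76.8 ms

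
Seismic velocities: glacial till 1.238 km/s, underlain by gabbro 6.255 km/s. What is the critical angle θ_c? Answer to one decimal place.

At critical incidence the refracted ray runs along the interface (θ₂ = 90°), so sin θ_c = V₁/V₂.
θ_c = arcsin(1.238/6.255) = arcsin 0.1979 = 11.42°.

11.4°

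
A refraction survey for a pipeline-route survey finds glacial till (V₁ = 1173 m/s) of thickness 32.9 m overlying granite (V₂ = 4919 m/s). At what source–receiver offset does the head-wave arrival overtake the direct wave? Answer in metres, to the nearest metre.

θ_c = arcsin(1173/4919) = 13.80°, so cos θ_c = 0.9712 and tᵢ = 2h cos θ_c/V₁ = 0.0545 s.
At crossover x/V₁ = x/V₂ + tᵢ ⇒ x = tᵢ/(1/V₁ − 1/V₂) = 0.05448/(8.5251e-04 − 2.0329e-04) = 83.91 m.

84 m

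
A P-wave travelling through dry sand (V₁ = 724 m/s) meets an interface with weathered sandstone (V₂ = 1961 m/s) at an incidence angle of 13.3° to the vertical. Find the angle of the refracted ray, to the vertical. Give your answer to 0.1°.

Snell's law: sin θ₂ = (V₂/V₁)·sin θ₁ = (1961/724)·sin 13.3° = 0.6231.
θ₂ = arcsin 0.6231 = 38.54° from the normal.

38.5°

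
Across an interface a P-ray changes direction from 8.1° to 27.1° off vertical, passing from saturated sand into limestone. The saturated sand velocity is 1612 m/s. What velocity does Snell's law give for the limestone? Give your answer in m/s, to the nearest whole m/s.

5212 m/s

Snell's law: sin 8.1°/V₁ = sin 27.1°/V₂.
V₂ = V₁·sin 27.1°/sin 8.1° = 1612 × 3.2331 = 5211.72 m/s.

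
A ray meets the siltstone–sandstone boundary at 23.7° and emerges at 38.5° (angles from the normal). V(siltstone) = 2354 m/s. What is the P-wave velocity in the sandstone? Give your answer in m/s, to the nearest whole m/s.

sin 23.7° = 0.4019; sin 38.5° = 0.6225.
V₂ = V₁·(sin θ₂/sin θ₁) = 2354·(0.6225/0.4019) = 3645.75 m/s.

3646 m/s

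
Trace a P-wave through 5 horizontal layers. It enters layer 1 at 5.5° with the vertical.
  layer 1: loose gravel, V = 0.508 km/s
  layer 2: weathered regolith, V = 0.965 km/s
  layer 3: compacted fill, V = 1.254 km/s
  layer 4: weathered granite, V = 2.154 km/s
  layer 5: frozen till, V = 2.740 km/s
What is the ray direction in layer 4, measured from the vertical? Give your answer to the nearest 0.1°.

Ray parameter p = sin 5.5° / 0.508 = 1.8867e-01 s/km.
sin θ_4 = p·V_4 = 1.8867e-01 × 2.154 = 0.4064.
θ_4 = 23.98° from the vertical.

24.0°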